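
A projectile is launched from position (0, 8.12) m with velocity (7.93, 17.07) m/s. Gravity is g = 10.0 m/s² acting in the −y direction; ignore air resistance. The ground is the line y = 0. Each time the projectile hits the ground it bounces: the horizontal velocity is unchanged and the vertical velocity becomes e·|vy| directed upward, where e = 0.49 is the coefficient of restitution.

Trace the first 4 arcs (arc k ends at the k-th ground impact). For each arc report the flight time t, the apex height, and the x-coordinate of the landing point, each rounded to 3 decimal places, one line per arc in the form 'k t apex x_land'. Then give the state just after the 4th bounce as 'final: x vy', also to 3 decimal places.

Arc 1: start y=8.120, vy=17.070 → t=3.837, apex=22.689, x_land=30.429, impact vy=-21.302
  bounce: vy ← 0.49·21.302 = 10.438
Arc 2: start y=0.000, vy=10.438 → t=2.088, apex=5.448, x_land=46.984, impact vy=-10.438
  bounce: vy ← 0.49·10.438 = 5.115
Arc 3: start y=0.000, vy=5.115 → t=1.023, apex=1.308, x_land=55.096, impact vy=-5.115
  bounce: vy ← 0.49·5.115 = 2.506
Arc 4: start y=0.000, vy=2.506 → t=0.501, apex=0.314, x_land=59.071, impact vy=-2.506
  bounce: vy ← 0.49·2.506 = 1.228

1 3.837 22.689 30.429
2 2.088 5.448 46.984
3 1.023 1.308 55.096
4 0.501 0.314 59.071
final: 59.071 1.228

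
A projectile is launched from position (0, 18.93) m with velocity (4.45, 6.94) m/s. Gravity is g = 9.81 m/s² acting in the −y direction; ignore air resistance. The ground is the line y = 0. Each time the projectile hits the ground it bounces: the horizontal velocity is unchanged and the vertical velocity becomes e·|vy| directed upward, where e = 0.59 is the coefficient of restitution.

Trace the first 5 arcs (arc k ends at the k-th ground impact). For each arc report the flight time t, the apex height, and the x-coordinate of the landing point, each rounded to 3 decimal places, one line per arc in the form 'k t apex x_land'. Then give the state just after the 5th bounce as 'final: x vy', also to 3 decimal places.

Arc 1: start y=18.930, vy=6.940 → t=2.795, apex=21.385, x_land=12.440, impact vy=-20.483
  bounce: vy ← 0.59·20.483 = 12.085
Arc 2: start y=0.000, vy=12.085 → t=2.464, apex=7.444, x_land=23.404, impact vy=-12.085
  bounce: vy ← 0.59·12.085 = 7.130
Arc 3: start y=0.000, vy=7.130 → t=1.454, apex=2.591, x_land=29.873, impact vy=-7.130
  bounce: vy ← 0.59·7.130 = 4.207
Arc 4: start y=0.000, vy=4.207 → t=0.858, apex=0.902, x_land=33.689, impact vy=-4.207
  bounce: vy ← 0.59·4.207 = 2.482
Arc 5: start y=0.000, vy=2.482 → t=0.506, apex=0.314, x_land=35.941, impact vy=-2.482
  bounce: vy ← 0.59·2.482 = 1.464

1 2.795 21.385 12.440
2 2.464 7.444 23.404
3 1.454 2.591 29.873
4 0.858 0.902 33.689
5 0.506 0.314 35.941
final: 35.941 1.464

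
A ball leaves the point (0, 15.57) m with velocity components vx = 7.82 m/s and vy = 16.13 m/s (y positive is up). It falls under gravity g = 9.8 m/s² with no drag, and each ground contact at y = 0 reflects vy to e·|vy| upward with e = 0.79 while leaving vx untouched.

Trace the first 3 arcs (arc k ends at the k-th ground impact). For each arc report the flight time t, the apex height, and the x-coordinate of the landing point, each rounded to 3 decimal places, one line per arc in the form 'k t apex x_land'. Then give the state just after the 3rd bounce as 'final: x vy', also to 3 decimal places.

1 4.072 28.844 31.844
2 3.833 18.002 61.822
3 3.028 11.235 85.504
final: 85.504 11.723

Arc 1: start y=15.570, vy=16.130 → t=4.072, apex=28.844, x_land=31.844, impact vy=-23.777
  bounce: vy ← 0.79·23.777 = 18.784
Arc 2: start y=0.000, vy=18.784 → t=3.833, apex=18.002, x_land=61.822, impact vy=-18.784
  bounce: vy ← 0.79·18.784 = 14.839
Arc 3: start y=0.000, vy=14.839 → t=3.028, apex=11.235, x_land=85.504, impact vy=-14.839
  bounce: vy ← 0.79·14.839 = 11.723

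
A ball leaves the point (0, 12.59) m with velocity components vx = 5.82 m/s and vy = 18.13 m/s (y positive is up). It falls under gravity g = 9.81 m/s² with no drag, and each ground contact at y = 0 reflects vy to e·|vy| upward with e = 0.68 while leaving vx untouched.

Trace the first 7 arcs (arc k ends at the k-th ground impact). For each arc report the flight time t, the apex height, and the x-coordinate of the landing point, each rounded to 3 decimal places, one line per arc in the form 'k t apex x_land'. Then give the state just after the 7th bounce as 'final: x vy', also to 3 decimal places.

1 4.294 29.343 24.991
2 3.326 13.568 44.351
3 2.262 6.274 57.515
4 1.538 2.901 66.467
5 1.046 1.341 72.554
6 0.711 0.620 76.694
7 0.484 0.287 79.508
final: 79.508 1.613

Arc 1: start y=12.590, vy=18.130 → t=4.294, apex=29.343, x_land=24.991, impact vy=-23.994
  bounce: vy ← 0.68·23.994 = 16.316
Arc 2: start y=0.000, vy=16.316 → t=3.326, apex=13.568, x_land=44.351, impact vy=-16.316
  bounce: vy ← 0.68·16.316 = 11.095
Arc 3: start y=0.000, vy=11.095 → t=2.262, apex=6.274, x_land=57.515, impact vy=-11.095
  bounce: vy ← 0.68·11.095 = 7.544
Arc 4: start y=0.000, vy=7.544 → t=1.538, apex=2.901, x_land=66.467, impact vy=-7.544
  bounce: vy ← 0.68·7.544 = 5.130
Arc 5: start y=0.000, vy=5.130 → t=1.046, apex=1.341, x_land=72.554, impact vy=-5.130
  bounce: vy ← 0.68·5.130 = 3.489
Arc 6: start y=0.000, vy=3.489 → t=0.711, apex=0.620, x_land=76.694, impact vy=-3.489
  bounce: vy ← 0.68·3.489 = 2.372
Arc 7: start y=0.000, vy=2.372 → t=0.484, apex=0.287, x_land=79.508, impact vy=-2.372
  bounce: vy ← 0.68·2.372 = 1.613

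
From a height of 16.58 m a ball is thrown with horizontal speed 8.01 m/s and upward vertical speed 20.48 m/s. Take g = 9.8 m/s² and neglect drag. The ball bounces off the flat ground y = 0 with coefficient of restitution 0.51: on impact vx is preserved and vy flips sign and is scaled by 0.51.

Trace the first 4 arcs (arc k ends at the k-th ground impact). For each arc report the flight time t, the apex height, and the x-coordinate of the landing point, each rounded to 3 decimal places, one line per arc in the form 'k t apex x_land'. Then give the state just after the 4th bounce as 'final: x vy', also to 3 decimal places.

Arc 1: start y=16.580, vy=20.480 → t=4.874, apex=37.980, x_land=39.039, impact vy=-27.284
  bounce: vy ← 0.51·27.284 = 13.915
Arc 2: start y=0.000, vy=13.915 → t=2.840, apex=9.878, x_land=61.786, impact vy=-13.915
  bounce: vy ← 0.51·13.915 = 7.096
Arc 3: start y=0.000, vy=7.096 → t=1.448, apex=2.569, x_land=73.386, impact vy=-7.096
  bounce: vy ← 0.51·7.096 = 3.619
Arc 4: start y=0.000, vy=3.619 → t=0.739, apex=0.668, x_land=79.303, impact vy=-3.619
  bounce: vy ← 0.51·3.619 = 1.846

1 4.874 37.980 39.039
2 2.840 9.878 61.786
3 1.448 2.569 73.386
4 0.739 0.668 79.303
final: 79.303 1.846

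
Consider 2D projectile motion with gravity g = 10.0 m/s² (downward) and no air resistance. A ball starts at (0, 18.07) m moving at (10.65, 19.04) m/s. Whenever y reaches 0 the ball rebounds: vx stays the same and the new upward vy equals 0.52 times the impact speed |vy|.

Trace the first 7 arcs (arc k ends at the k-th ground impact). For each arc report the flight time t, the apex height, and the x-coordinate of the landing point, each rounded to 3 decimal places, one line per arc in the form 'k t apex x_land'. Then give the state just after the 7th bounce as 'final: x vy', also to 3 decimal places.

1 4.595 36.196 48.932
2 2.798 9.787 78.733
3 1.455 2.647 94.230
4 0.757 0.716 102.288
5 0.393 0.194 106.478
6 0.205 0.052 108.657
7 0.106 0.014 109.790
final: 109.790 0.277

Arc 1: start y=18.070, vy=19.040 → t=4.595, apex=36.196, x_land=48.932, impact vy=-26.906
  bounce: vy ← 0.52·26.906 = 13.991
Arc 2: start y=0.000, vy=13.991 → t=2.798, apex=9.787, x_land=78.733, impact vy=-13.991
  bounce: vy ← 0.52·13.991 = 7.275
Arc 3: start y=0.000, vy=7.275 → t=1.455, apex=2.647, x_land=94.230, impact vy=-7.275
  bounce: vy ← 0.52·7.275 = 3.783
Arc 4: start y=0.000, vy=3.783 → t=0.757, apex=0.716, x_land=102.288, impact vy=-3.783
  bounce: vy ← 0.52·3.783 = 1.967
Arc 5: start y=0.000, vy=1.967 → t=0.393, apex=0.194, x_land=106.478, impact vy=-1.967
  bounce: vy ← 0.52·1.967 = 1.023
Arc 6: start y=0.000, vy=1.023 → t=0.205, apex=0.052, x_land=108.657, impact vy=-1.023
  bounce: vy ← 0.52·1.023 = 0.532
Arc 7: start y=0.000, vy=0.532 → t=0.106, apex=0.014, x_land=109.790, impact vy=-0.532
  bounce: vy ← 0.52·0.532 = 0.277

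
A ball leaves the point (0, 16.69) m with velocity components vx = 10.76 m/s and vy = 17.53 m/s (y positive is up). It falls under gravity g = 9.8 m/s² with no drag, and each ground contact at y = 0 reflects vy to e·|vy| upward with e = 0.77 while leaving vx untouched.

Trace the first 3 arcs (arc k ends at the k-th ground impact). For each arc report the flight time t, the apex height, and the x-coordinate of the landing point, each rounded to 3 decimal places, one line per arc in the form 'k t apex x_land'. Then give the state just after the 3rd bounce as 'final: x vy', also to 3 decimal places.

Arc 1: start y=16.690, vy=17.530 → t=4.359, apex=32.369, x_land=46.902, impact vy=-25.188
  bounce: vy ← 0.77·25.188 = 19.395
Arc 2: start y=0.000, vy=19.395 → t=3.958, apex=19.191, x_land=89.491, impact vy=-19.395
  bounce: vy ← 0.77·19.395 = 14.934
Arc 3: start y=0.000, vy=14.934 → t=3.048, apex=11.379, x_land=122.285, impact vy=-14.934
  bounce: vy ← 0.77·14.934 = 11.499

1 4.359 32.369 46.902
2 3.958 19.191 89.491
3 3.048 11.379 122.285
final: 122.285 11.499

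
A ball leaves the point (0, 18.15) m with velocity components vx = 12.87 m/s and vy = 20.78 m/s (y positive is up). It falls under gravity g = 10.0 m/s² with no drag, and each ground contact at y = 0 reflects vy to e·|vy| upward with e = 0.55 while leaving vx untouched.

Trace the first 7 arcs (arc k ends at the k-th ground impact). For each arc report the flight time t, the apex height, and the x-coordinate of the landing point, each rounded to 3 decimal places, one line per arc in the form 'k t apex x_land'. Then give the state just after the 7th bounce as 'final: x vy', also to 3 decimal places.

Arc 1: start y=18.150, vy=20.780 → t=4.897, apex=39.740, x_land=63.027, impact vy=-28.192
  bounce: vy ← 0.55·28.192 = 15.506
Arc 2: start y=0.000, vy=15.506 → t=3.101, apex=12.021, x_land=102.939, impact vy=-15.506
  bounce: vy ← 0.55·15.506 = 8.528
Arc 3: start y=0.000, vy=8.528 → t=1.706, apex=3.636, x_land=124.891, impact vy=-8.528
  bounce: vy ← 0.55·8.528 = 4.691
Arc 4: start y=0.000, vy=4.691 → t=0.938, apex=1.100, x_land=136.964, impact vy=-4.691
  bounce: vy ← 0.55·4.691 = 2.580
Arc 5: start y=0.000, vy=2.580 → t=0.516, apex=0.333, x_land=143.605, impact vy=-2.580
  bounce: vy ← 0.55·2.580 = 1.419
Arc 6: start y=0.000, vy=1.419 → t=0.284, apex=0.101, x_land=147.257, impact vy=-1.419
  bounce: vy ← 0.55·1.419 = 0.780
Arc 7: start y=0.000, vy=0.780 → t=0.156, apex=0.030, x_land=149.265, impact vy=-0.780
  bounce: vy ← 0.55·0.780 = 0.429

1 4.897 39.740 63.027
2 3.101 12.021 102.939
3 1.706 3.636 124.891
4 0.938 1.100 136.964
5 0.516 0.333 143.605
6 0.284 0.101 147.257
7 0.156 0.030 149.265
final: 149.265 0.429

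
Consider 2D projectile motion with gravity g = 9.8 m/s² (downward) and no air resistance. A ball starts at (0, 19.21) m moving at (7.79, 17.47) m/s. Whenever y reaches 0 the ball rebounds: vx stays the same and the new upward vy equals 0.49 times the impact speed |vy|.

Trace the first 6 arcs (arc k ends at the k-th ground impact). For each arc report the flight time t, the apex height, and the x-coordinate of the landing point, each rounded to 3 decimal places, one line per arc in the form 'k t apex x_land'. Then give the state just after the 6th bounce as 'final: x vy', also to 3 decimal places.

1 4.447 34.781 34.641
2 2.611 8.351 54.981
3 1.279 2.005 64.947
4 0.627 0.481 69.831
5 0.307 0.116 72.224
6 0.151 0.028 73.396
final: 73.396 0.361

Arc 1: start y=19.210, vy=17.470 → t=4.447, apex=34.781, x_land=34.641, impact vy=-26.110
  bounce: vy ← 0.49·26.110 = 12.794
Arc 2: start y=0.000, vy=12.794 → t=2.611, apex=8.351, x_land=54.981, impact vy=-12.794
  bounce: vy ← 0.49·12.794 = 6.269
Arc 3: start y=0.000, vy=6.269 → t=1.279, apex=2.005, x_land=64.947, impact vy=-6.269
  bounce: vy ← 0.49·6.269 = 3.072
Arc 4: start y=0.000, vy=3.072 → t=0.627, apex=0.481, x_land=69.831, impact vy=-3.072
  bounce: vy ← 0.49·3.072 = 1.505
Arc 5: start y=0.000, vy=1.505 → t=0.307, apex=0.116, x_land=72.224, impact vy=-1.505
  bounce: vy ← 0.49·1.505 = 0.738
Arc 6: start y=0.000, vy=0.738 → t=0.151, apex=0.028, x_land=73.396, impact vy=-0.738
  bounce: vy ← 0.49·0.738 = 0.361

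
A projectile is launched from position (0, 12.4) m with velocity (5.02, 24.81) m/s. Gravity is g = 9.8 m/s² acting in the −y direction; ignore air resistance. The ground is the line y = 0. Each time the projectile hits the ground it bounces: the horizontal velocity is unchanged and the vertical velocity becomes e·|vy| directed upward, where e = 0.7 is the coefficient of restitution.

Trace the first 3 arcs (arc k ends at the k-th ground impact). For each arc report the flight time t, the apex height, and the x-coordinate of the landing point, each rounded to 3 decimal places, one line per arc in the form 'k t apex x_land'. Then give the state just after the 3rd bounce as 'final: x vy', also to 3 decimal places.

1 5.522 43.805 27.718
2 4.186 21.464 48.732
3 2.930 10.518 63.441
final: 63.441 10.050

Arc 1: start y=12.400, vy=24.810 → t=5.522, apex=43.805, x_land=27.718, impact vy=-29.301
  bounce: vy ← 0.7·29.301 = 20.511
Arc 2: start y=0.000, vy=20.511 → t=4.186, apex=21.464, x_land=48.732, impact vy=-20.511
  bounce: vy ← 0.7·20.511 = 14.358
Arc 3: start y=0.000, vy=14.358 → t=2.930, apex=10.518, x_land=63.441, impact vy=-14.358
  bounce: vy ← 0.7·14.358 = 10.050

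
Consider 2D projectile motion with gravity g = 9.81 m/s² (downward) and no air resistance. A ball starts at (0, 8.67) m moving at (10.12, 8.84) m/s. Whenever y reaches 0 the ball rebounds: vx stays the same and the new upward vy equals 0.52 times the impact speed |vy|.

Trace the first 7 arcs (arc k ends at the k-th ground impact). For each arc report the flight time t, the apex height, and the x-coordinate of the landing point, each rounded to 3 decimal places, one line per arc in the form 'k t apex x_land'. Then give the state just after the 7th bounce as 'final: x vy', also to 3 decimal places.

Arc 1: start y=8.670, vy=8.840 → t=2.507, apex=12.653, x_land=25.373, impact vy=-15.756
  bounce: vy ← 0.52·15.756 = 8.193
Arc 2: start y=0.000, vy=8.193 → t=1.670, apex=3.421, x_land=42.277, impact vy=-8.193
  bounce: vy ← 0.52·8.193 = 4.260
Arc 3: start y=0.000, vy=4.260 → t=0.869, apex=0.925, x_land=51.067, impact vy=-4.260
  bounce: vy ← 0.52·4.260 = 2.215
Arc 4: start y=0.000, vy=2.215 → t=0.452, apex=0.250, x_land=55.638, impact vy=-2.215
  bounce: vy ← 0.52·2.215 = 1.152
Arc 5: start y=0.000, vy=1.152 → t=0.235, apex=0.068, x_land=58.015, impact vy=-1.152
  bounce: vy ← 0.52·1.152 = 0.599
Arc 6: start y=0.000, vy=0.599 → t=0.122, apex=0.018, x_land=59.251, impact vy=-0.599
  bounce: vy ← 0.52·0.599 = 0.312
Arc 7: start y=0.000, vy=0.312 → t=0.064, apex=0.005, x_land=59.894, impact vy=-0.312
  bounce: vy ← 0.52·0.312 = 0.162

1 2.507 12.653 25.373
2 1.670 3.421 42.277
3 0.869 0.925 51.067
4 0.452 0.250 55.638
5 0.235 0.068 58.015
6 0.122 0.018 59.251
7 0.064 0.005 59.894
final: 59.894 0.162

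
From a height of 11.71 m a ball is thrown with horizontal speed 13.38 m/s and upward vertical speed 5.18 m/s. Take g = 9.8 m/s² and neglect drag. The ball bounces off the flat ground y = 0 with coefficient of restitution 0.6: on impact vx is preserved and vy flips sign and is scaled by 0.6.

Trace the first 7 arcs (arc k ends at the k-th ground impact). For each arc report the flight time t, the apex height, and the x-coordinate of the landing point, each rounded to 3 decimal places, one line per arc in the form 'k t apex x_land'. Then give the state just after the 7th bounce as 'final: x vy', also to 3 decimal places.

1 2.162 13.079 28.932
2 1.961 4.708 55.164
3 1.176 1.695 70.903
4 0.706 0.610 80.346
5 0.423 0.220 86.012
6 0.254 0.079 89.412
7 0.152 0.028 91.452
final: 91.452 0.448

Arc 1: start y=11.710, vy=5.180 → t=2.162, apex=13.079, x_land=28.932, impact vy=-16.011
  bounce: vy ← 0.6·16.011 = 9.607
Arc 2: start y=0.000, vy=9.607 → t=1.961, apex=4.708, x_land=55.164, impact vy=-9.607
  bounce: vy ← 0.6·9.607 = 5.764
Arc 3: start y=0.000, vy=5.764 → t=1.176, apex=1.695, x_land=70.903, impact vy=-5.764
  bounce: vy ← 0.6·5.764 = 3.458
Arc 4: start y=0.000, vy=3.458 → t=0.706, apex=0.610, x_land=80.346, impact vy=-3.458
  bounce: vy ← 0.6·3.458 = 2.075
Arc 5: start y=0.000, vy=2.075 → t=0.423, apex=0.220, x_land=86.012, impact vy=-2.075
  bounce: vy ← 0.6·2.075 = 1.245
Arc 6: start y=0.000, vy=1.245 → t=0.254, apex=0.079, x_land=89.412, impact vy=-1.245
  bounce: vy ← 0.6·1.245 = 0.747
Arc 7: start y=0.000, vy=0.747 → t=0.152, apex=0.028, x_land=91.452, impact vy=-0.747
  bounce: vy ← 0.6·0.747 = 0.448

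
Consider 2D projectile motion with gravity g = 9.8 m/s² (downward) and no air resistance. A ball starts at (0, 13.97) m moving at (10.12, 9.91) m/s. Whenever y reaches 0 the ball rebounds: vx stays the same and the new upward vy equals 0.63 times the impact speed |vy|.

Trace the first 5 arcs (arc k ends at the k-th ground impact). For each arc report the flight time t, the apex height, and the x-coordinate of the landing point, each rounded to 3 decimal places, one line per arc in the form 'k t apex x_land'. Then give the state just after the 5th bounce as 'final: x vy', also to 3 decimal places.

1 2.979 18.981 30.151
2 2.480 7.533 55.247
3 1.562 2.990 71.058
4 0.984 1.187 81.019
5 0.620 0.471 87.294
final: 87.294 1.914

Arc 1: start y=13.970, vy=9.910 → t=2.979, apex=18.981, x_land=30.151, impact vy=-19.288
  bounce: vy ← 0.63·19.288 = 12.151
Arc 2: start y=0.000, vy=12.151 → t=2.480, apex=7.533, x_land=55.247, impact vy=-12.151
  bounce: vy ← 0.63·12.151 = 7.655
Arc 3: start y=0.000, vy=7.655 → t=1.562, apex=2.990, x_land=71.058, impact vy=-7.655
  bounce: vy ← 0.63·7.655 = 4.823
Arc 4: start y=0.000, vy=4.823 → t=0.984, apex=1.187, x_land=81.019, impact vy=-4.823
  bounce: vy ← 0.63·4.823 = 3.038
Arc 5: start y=0.000, vy=3.038 → t=0.620, apex=0.471, x_land=87.294, impact vy=-3.038
  bounce: vy ← 0.63·3.038 = 1.914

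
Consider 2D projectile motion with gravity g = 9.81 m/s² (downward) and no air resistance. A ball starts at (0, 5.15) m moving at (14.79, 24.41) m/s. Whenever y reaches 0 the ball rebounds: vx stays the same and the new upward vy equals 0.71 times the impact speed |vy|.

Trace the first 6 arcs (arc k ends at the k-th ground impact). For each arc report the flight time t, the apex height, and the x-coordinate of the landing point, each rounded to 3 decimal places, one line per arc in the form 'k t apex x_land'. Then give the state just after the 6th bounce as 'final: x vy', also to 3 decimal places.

Arc 1: start y=5.150, vy=24.410 → t=5.179, apex=35.519, x_land=76.601, impact vy=-26.399
  bounce: vy ← 0.71·26.399 = 18.743
Arc 2: start y=0.000, vy=18.743 → t=3.821, apex=17.905, x_land=133.117, impact vy=-18.743
  bounce: vy ← 0.71·18.743 = 13.308
Arc 3: start y=0.000, vy=13.308 → t=2.713, apex=9.026, x_land=173.244, impact vy=-13.308
  bounce: vy ← 0.71·13.308 = 9.448
Arc 4: start y=0.000, vy=9.448 → t=1.926, apex=4.550, x_land=201.733, impact vy=-9.448
  bounce: vy ← 0.71·9.448 = 6.708
Arc 5: start y=0.000, vy=6.708 → t=1.368, apex=2.294, x_land=221.961, impact vy=-6.708
  bounce: vy ← 0.71·6.708 = 4.763
Arc 6: start y=0.000, vy=4.763 → t=0.971, apex=1.156, x_land=236.322, impact vy=-4.763
  bounce: vy ← 0.71·4.763 = 3.382

1 5.179 35.519 76.601
2 3.821 17.905 133.117
3 2.713 9.026 173.244
4 1.926 4.550 201.733
5 1.368 2.294 221.961
6 0.971 1.156 236.322
final: 236.322 3.382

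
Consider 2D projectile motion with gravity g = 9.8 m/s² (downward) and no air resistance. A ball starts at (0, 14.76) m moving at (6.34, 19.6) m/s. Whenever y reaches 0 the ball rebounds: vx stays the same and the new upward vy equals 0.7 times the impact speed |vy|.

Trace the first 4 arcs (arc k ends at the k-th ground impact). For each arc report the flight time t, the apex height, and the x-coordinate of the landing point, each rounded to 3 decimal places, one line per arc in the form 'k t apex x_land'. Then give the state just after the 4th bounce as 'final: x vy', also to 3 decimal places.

1 4.648 34.360 29.469
2 3.707 16.836 52.973
3 2.595 8.250 69.426
4 1.817 4.042 80.943
final: 80.943 6.231

Arc 1: start y=14.760, vy=19.600 → t=4.648, apex=34.360, x_land=29.469, impact vy=-25.951
  bounce: vy ← 0.7·25.951 = 18.166
Arc 2: start y=0.000, vy=18.166 → t=3.707, apex=16.836, x_land=52.973, impact vy=-18.166
  bounce: vy ← 0.7·18.166 = 12.716
Arc 3: start y=0.000, vy=12.716 → t=2.595, apex=8.250, x_land=69.426, impact vy=-12.716
  bounce: vy ← 0.7·12.716 = 8.901
Arc 4: start y=0.000, vy=8.901 → t=1.817, apex=4.042, x_land=80.943, impact vy=-8.901
  bounce: vy ← 0.7·8.901 = 6.231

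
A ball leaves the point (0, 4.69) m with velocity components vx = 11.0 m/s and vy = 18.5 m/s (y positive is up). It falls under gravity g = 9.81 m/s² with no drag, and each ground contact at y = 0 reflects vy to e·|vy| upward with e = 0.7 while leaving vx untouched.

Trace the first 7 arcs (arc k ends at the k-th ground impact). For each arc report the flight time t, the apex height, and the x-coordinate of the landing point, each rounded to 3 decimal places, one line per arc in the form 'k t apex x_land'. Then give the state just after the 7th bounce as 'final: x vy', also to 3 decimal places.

Arc 1: start y=4.690, vy=18.500 → t=4.010, apex=22.134, x_land=44.111, impact vy=-20.839
  bounce: vy ← 0.7·20.839 = 14.587
Arc 2: start y=0.000, vy=14.587 → t=2.974, apex=10.846, x_land=76.825, impact vy=-14.587
  bounce: vy ← 0.7·14.587 = 10.211
Arc 3: start y=0.000, vy=10.211 → t=2.082, apex=5.314, x_land=99.725, impact vy=-10.211
  bounce: vy ← 0.7·10.211 = 7.148
Arc 4: start y=0.000, vy=7.148 → t=1.457, apex=2.604, x_land=115.754, impact vy=-7.148
  bounce: vy ← 0.7·7.148 = 5.003
Arc 5: start y=0.000, vy=5.003 → t=1.020, apex=1.276, x_land=126.975, impact vy=-5.003
  bounce: vy ← 0.7·5.003 = 3.502
Arc 6: start y=0.000, vy=3.502 → t=0.714, apex=0.625, x_land=134.830, impact vy=-3.502
  bounce: vy ← 0.7·3.502 = 2.452
Arc 7: start y=0.000, vy=2.452 → t=0.500, apex=0.306, x_land=140.328, impact vy=-2.452
  bounce: vy ← 0.7·2.452 = 1.716

1 4.010 22.134 44.111
2 2.974 10.846 76.825
3 2.082 5.314 99.725
4 1.457 2.604 115.754
5 1.020 1.276 126.975
6 0.714 0.625 134.830
7 0.500 0.306 140.328
final: 140.328 1.716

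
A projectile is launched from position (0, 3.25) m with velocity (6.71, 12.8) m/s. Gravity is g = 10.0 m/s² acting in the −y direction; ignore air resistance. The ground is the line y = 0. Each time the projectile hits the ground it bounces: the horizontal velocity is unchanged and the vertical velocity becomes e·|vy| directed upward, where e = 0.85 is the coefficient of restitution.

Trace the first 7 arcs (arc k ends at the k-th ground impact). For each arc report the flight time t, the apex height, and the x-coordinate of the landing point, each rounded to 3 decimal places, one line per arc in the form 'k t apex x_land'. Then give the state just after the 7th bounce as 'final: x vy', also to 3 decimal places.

1 2.793 11.442 18.739
2 2.572 8.267 35.995
3 2.186 5.973 50.663
4 1.858 4.315 63.130
5 1.579 3.118 73.727
6 1.342 2.253 82.735
7 1.141 1.628 90.392
final: 90.392 4.850

Arc 1: start y=3.250, vy=12.800 → t=2.793, apex=11.442, x_land=18.739, impact vy=-15.127
  bounce: vy ← 0.85·15.127 = 12.858
Arc 2: start y=0.000, vy=12.858 → t=2.572, apex=8.267, x_land=35.995, impact vy=-12.858
  bounce: vy ← 0.85·12.858 = 10.930
Arc 3: start y=0.000, vy=10.930 → t=2.186, apex=5.973, x_land=50.663, impact vy=-10.930
  bounce: vy ← 0.85·10.930 = 9.290
Arc 4: start y=0.000, vy=9.290 → t=1.858, apex=4.315, x_land=63.130, impact vy=-9.290
  bounce: vy ← 0.85·9.290 = 7.897
Arc 5: start y=0.000, vy=7.897 → t=1.579, apex=3.118, x_land=73.727, impact vy=-7.897
  bounce: vy ← 0.85·7.897 = 6.712
Arc 6: start y=0.000, vy=6.712 → t=1.342, apex=2.253, x_land=82.735, impact vy=-6.712
  bounce: vy ← 0.85·6.712 = 5.705
Arc 7: start y=0.000, vy=5.705 → t=1.141, apex=1.628, x_land=90.392, impact vy=-5.705
  bounce: vy ← 0.85·5.705 = 4.850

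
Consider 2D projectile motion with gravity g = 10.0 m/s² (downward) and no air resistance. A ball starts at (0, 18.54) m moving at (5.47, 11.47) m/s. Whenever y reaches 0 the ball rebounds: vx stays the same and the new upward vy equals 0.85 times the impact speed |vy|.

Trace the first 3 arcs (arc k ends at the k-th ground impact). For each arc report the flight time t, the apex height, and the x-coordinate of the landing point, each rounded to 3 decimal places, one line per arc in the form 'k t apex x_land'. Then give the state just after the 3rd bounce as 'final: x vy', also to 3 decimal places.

1 3.388 25.118 18.534
2 3.810 18.148 39.376
3 3.239 13.112 57.092
final: 57.092 13.765

Arc 1: start y=18.540, vy=11.470 → t=3.388, apex=25.118, x_land=18.534, impact vy=-22.413
  bounce: vy ← 0.85·22.413 = 19.051
Arc 2: start y=0.000, vy=19.051 → t=3.810, apex=18.148, x_land=39.376, impact vy=-19.051
  bounce: vy ← 0.85·19.051 = 16.194
Arc 3: start y=0.000, vy=16.194 → t=3.239, apex=13.112, x_land=57.092, impact vy=-16.194
  bounce: vy ← 0.85·16.194 = 13.765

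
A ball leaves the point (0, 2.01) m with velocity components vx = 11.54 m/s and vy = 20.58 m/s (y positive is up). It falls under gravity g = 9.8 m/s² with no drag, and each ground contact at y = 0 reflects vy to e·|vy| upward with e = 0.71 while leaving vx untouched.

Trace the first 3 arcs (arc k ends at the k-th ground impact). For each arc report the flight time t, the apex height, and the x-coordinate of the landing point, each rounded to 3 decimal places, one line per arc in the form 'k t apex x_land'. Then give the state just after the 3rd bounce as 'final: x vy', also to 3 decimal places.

1 4.295 23.619 49.570
2 3.118 11.906 85.547
3 2.213 6.002 111.091
final: 111.091 7.701

Arc 1: start y=2.010, vy=20.580 → t=4.295, apex=23.619, x_land=49.570, impact vy=-21.516
  bounce: vy ← 0.71·21.516 = 15.276
Arc 2: start y=0.000, vy=15.276 → t=3.118, apex=11.906, x_land=85.547, impact vy=-15.276
  bounce: vy ← 0.71·15.276 = 10.846
Arc 3: start y=0.000, vy=10.846 → t=2.213, apex=6.002, x_land=111.091, impact vy=-10.846
  bounce: vy ← 0.71·10.846 = 7.701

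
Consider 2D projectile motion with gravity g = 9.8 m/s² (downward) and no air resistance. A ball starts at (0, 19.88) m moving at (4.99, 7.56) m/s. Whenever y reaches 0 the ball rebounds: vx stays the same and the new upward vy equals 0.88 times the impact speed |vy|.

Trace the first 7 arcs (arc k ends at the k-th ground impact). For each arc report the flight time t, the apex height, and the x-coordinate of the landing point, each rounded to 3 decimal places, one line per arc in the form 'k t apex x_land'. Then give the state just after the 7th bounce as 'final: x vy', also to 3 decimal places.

Arc 1: start y=19.880, vy=7.560 → t=2.928, apex=22.796, x_land=14.612, impact vy=-21.138
  bounce: vy ← 0.88·21.138 = 18.601
Arc 2: start y=0.000, vy=18.601 → t=3.796, apex=17.653, x_land=33.555, impact vy=-18.601
  bounce: vy ← 0.88·18.601 = 16.369
Arc 3: start y=0.000, vy=16.369 → t=3.341, apex=13.671, x_land=50.225, impact vy=-16.369
  bounce: vy ← 0.88·16.369 = 14.405
Arc 4: start y=0.000, vy=14.405 → t=2.940, apex=10.587, x_land=64.894, impact vy=-14.405
  bounce: vy ← 0.88·14.405 = 12.676
Arc 5: start y=0.000, vy=12.676 → t=2.587, apex=8.198, x_land=77.803, impact vy=-12.676
  bounce: vy ← 0.88·12.676 = 11.155
Arc 6: start y=0.000, vy=11.155 → t=2.277, apex=6.349, x_land=89.163, impact vy=-11.155
  bounce: vy ← 0.88·11.155 = 9.816
Arc 7: start y=0.000, vy=9.816 → t=2.003, apex=4.916, x_land=99.160, impact vy=-9.816
  bounce: vy ← 0.88·9.816 = 8.638

1 2.928 22.796 14.612
2 3.796 17.653 33.555
3 3.341 13.671 50.225
4 2.940 10.587 64.894
5 2.587 8.198 77.803
6 2.277 6.349 89.163
7 2.003 4.916 99.160
final: 99.160 8.638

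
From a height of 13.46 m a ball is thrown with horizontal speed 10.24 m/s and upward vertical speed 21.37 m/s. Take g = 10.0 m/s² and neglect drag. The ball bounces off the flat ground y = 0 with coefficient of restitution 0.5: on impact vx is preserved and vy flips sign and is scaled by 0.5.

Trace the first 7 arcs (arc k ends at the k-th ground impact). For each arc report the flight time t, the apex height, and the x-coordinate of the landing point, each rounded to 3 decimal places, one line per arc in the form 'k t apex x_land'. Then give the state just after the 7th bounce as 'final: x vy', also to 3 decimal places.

Arc 1: start y=13.460, vy=21.370 → t=4.831, apex=36.294, x_land=49.472, impact vy=-26.942
  bounce: vy ← 0.5·26.942 = 13.471
Arc 2: start y=0.000, vy=13.471 → t=2.694, apex=9.073, x_land=77.060, impact vy=-13.471
  bounce: vy ← 0.5·13.471 = 6.736
Arc 3: start y=0.000, vy=6.736 → t=1.347, apex=2.268, x_land=90.855, impact vy=-6.736
  bounce: vy ← 0.5·6.736 = 3.368
Arc 4: start y=0.000, vy=3.368 → t=0.674, apex=0.567, x_land=97.752, impact vy=-3.368
  bounce: vy ← 0.5·3.368 = 1.684
Arc 5: start y=0.000, vy=1.684 → t=0.337, apex=0.142, x_land=101.200, impact vy=-1.684
  bounce: vy ← 0.5·1.684 = 0.842
Arc 6: start y=0.000, vy=0.842 → t=0.168, apex=0.035, x_land=102.925, impact vy=-0.842
  bounce: vy ← 0.5·0.842 = 0.421
Arc 7: start y=0.000, vy=0.421 → t=0.084, apex=0.009, x_land=103.787, impact vy=-0.421
  bounce: vy ← 0.5·0.421 = 0.210

1 4.831 36.294 49.472
2 2.694 9.073 77.060
3 1.347 2.268 90.855
4 0.674 0.567 97.752
5 0.337 0.142 101.200
6 0.168 0.035 102.925
7 0.084 0.009 103.787
final: 103.787 0.210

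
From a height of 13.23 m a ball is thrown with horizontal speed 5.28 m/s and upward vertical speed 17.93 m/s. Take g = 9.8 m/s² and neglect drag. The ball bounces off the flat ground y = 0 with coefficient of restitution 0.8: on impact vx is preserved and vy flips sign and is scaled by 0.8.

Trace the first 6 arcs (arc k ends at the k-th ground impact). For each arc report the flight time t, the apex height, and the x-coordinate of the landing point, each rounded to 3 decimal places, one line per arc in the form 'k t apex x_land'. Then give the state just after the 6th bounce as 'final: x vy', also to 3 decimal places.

1 4.289 29.632 22.645
2 3.935 18.965 43.419
3 3.148 12.137 60.039
4 2.518 7.768 73.335
5 2.015 4.971 83.972
6 1.612 3.182 92.481
final: 92.481 6.318

Arc 1: start y=13.230, vy=17.930 → t=4.289, apex=29.632, x_land=22.645, impact vy=-24.100
  bounce: vy ← 0.8·24.100 = 19.280
Arc 2: start y=0.000, vy=19.280 → t=3.935, apex=18.965, x_land=43.419, impact vy=-19.280
  bounce: vy ← 0.8·19.280 = 15.424
Arc 3: start y=0.000, vy=15.424 → t=3.148, apex=12.137, x_land=60.039, impact vy=-15.424
  bounce: vy ← 0.8·15.424 = 12.339
Arc 4: start y=0.000, vy=12.339 → t=2.518, apex=7.768, x_land=73.335, impact vy=-12.339
  bounce: vy ← 0.8·12.339 = 9.871
Arc 5: start y=0.000, vy=9.871 → t=2.015, apex=4.971, x_land=83.972, impact vy=-9.871
  bounce: vy ← 0.8·9.871 = 7.897
Arc 6: start y=0.000, vy=7.897 → t=1.612, apex=3.182, x_land=92.481, impact vy=-7.897
  bounce: vy ← 0.8·7.897 = 6.318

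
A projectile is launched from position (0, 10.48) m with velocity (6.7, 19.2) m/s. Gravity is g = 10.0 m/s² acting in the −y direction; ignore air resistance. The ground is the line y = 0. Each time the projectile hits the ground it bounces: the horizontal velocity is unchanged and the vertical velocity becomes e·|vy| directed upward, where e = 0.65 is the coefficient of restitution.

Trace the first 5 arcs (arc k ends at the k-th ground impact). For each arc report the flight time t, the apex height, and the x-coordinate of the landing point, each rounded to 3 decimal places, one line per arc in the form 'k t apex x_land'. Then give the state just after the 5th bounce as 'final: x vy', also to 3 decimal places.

1 4.325 28.912 28.975
2 3.126 12.215 49.920
3 2.032 5.161 63.534
4 1.321 2.181 72.383
5 0.858 0.921 78.135
final: 78.135 2.790

Arc 1: start y=10.480, vy=19.200 → t=4.325, apex=28.912, x_land=28.975, impact vy=-24.047
  bounce: vy ← 0.65·24.047 = 15.630
Arc 2: start y=0.000, vy=15.630 → t=3.126, apex=12.215, x_land=49.920, impact vy=-15.630
  bounce: vy ← 0.65·15.630 = 10.160
Arc 3: start y=0.000, vy=10.160 → t=2.032, apex=5.161, x_land=63.534, impact vy=-10.160
  bounce: vy ← 0.65·10.160 = 6.604
Arc 4: start y=0.000, vy=6.604 → t=1.321, apex=2.181, x_land=72.383, impact vy=-6.604
  bounce: vy ← 0.65·6.604 = 4.292
Arc 5: start y=0.000, vy=4.292 → t=0.858, apex=0.921, x_land=78.135, impact vy=-4.292
  bounce: vy ← 0.65·4.292 = 2.790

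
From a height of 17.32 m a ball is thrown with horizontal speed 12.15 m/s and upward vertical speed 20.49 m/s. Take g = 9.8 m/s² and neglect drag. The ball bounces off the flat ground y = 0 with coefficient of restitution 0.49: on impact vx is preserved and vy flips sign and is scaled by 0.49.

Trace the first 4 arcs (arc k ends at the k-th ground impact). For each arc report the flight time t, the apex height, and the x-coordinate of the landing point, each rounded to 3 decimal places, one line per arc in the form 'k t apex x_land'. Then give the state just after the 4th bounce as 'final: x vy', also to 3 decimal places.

1 4.903 38.740 59.567
2 2.756 9.302 93.047
3 1.350 2.233 109.452
4 0.662 0.536 117.491
final: 117.491 1.589

Arc 1: start y=17.320, vy=20.490 → t=4.903, apex=38.740, x_land=59.567, impact vy=-27.556
  bounce: vy ← 0.49·27.556 = 13.502
Arc 2: start y=0.000, vy=13.502 → t=2.756, apex=9.302, x_land=93.047, impact vy=-13.502
  bounce: vy ← 0.49·13.502 = 6.616
Arc 3: start y=0.000, vy=6.616 → t=1.350, apex=2.233, x_land=109.452, impact vy=-6.616
  bounce: vy ← 0.49·6.616 = 3.242
Arc 4: start y=0.000, vy=3.242 → t=0.662, apex=0.536, x_land=117.491, impact vy=-3.242
  bounce: vy ← 0.49·3.242 = 1.589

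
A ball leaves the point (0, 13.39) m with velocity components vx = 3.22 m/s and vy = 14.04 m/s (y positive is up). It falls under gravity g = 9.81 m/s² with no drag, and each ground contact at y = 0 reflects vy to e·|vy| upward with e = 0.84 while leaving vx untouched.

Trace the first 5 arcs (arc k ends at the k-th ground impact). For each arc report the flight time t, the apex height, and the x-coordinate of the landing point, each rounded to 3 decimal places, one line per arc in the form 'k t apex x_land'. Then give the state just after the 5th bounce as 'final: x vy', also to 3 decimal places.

Arc 1: start y=13.390, vy=14.040 → t=3.617, apex=23.437, x_land=11.647, impact vy=-21.444
  bounce: vy ← 0.84·21.444 = 18.013
Arc 2: start y=0.000, vy=18.013 → t=3.672, apex=16.537, x_land=23.472, impact vy=-18.013
  bounce: vy ← 0.84·18.013 = 15.131
Arc 3: start y=0.000, vy=15.131 → t=3.085, apex=11.669, x_land=33.405, impact vy=-15.131
  bounce: vy ← 0.84·15.131 = 12.710
Arc 4: start y=0.000, vy=12.710 → t=2.591, apex=8.233, x_land=41.748, impact vy=-12.710
  bounce: vy ← 0.84·12.710 = 10.676
Arc 5: start y=0.000, vy=10.676 → t=2.177, apex=5.809, x_land=48.757, impact vy=-10.676
  bounce: vy ← 0.84·10.676 = 8.968

1 3.617 23.437 11.647
2 3.672 16.537 23.472
3 3.085 11.669 33.405
4 2.591 8.233 41.748
5 2.177 5.809 48.757
final: 48.757 8.968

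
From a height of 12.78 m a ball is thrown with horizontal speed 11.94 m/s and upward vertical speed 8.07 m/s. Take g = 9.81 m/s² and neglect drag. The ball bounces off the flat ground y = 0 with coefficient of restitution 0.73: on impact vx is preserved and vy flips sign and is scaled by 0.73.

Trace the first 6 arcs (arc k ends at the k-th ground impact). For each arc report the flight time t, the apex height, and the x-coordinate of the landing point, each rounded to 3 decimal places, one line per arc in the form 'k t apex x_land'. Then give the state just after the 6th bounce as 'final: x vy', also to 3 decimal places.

1 2.634 16.099 31.454
2 2.645 8.579 63.036
3 1.931 4.572 86.091
4 1.410 2.436 102.921
5 1.029 1.298 115.207
6 0.751 0.692 124.176
final: 124.176 2.690

Arc 1: start y=12.780, vy=8.070 → t=2.634, apex=16.099, x_land=31.454, impact vy=-17.773
  bounce: vy ← 0.73·17.773 = 12.974
Arc 2: start y=0.000, vy=12.974 → t=2.645, apex=8.579, x_land=63.036, impact vy=-12.974
  bounce: vy ← 0.73·12.974 = 9.471
Arc 3: start y=0.000, vy=9.471 → t=1.931, apex=4.572, x_land=86.091, impact vy=-9.471
  bounce: vy ← 0.73·9.471 = 6.914
Arc 4: start y=0.000, vy=6.914 → t=1.410, apex=2.436, x_land=102.921, impact vy=-6.914
  bounce: vy ← 0.73·6.914 = 5.047
Arc 5: start y=0.000, vy=5.047 → t=1.029, apex=1.298, x_land=115.207, impact vy=-5.047
  bounce: vy ← 0.73·5.047 = 3.684
Arc 6: start y=0.000, vy=3.684 → t=0.751, apex=0.692, x_land=124.176, impact vy=-3.684
  bounce: vy ← 0.73·3.684 = 2.690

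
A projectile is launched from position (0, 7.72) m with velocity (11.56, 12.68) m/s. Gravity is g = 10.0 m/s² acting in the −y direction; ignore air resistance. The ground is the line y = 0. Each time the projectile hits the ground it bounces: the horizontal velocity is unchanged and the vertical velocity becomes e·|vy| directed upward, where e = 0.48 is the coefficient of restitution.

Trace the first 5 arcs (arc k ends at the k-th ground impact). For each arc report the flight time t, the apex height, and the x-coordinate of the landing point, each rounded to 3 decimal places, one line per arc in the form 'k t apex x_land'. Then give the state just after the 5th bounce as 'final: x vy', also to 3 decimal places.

1 3.043 15.759 35.181
2 1.704 3.631 54.883
3 0.818 0.837 64.340
4 0.393 0.193 68.879
5 0.188 0.044 71.058
final: 71.058 0.452

Arc 1: start y=7.720, vy=12.680 → t=3.043, apex=15.759, x_land=35.181, impact vy=-17.753
  bounce: vy ← 0.48·17.753 = 8.522
Arc 2: start y=0.000, vy=8.522 → t=1.704, apex=3.631, x_land=54.883, impact vy=-8.522
  bounce: vy ← 0.48·8.522 = 4.090
Arc 3: start y=0.000, vy=4.090 → t=0.818, apex=0.837, x_land=64.340, impact vy=-4.090
  bounce: vy ← 0.48·4.090 = 1.963
Arc 4: start y=0.000, vy=1.963 → t=0.393, apex=0.193, x_land=68.879, impact vy=-1.963
  bounce: vy ← 0.48·1.963 = 0.942
Arc 5: start y=0.000, vy=0.942 → t=0.188, apex=0.044, x_land=71.058, impact vy=-0.942
  bounce: vy ← 0.48·0.942 = 0.452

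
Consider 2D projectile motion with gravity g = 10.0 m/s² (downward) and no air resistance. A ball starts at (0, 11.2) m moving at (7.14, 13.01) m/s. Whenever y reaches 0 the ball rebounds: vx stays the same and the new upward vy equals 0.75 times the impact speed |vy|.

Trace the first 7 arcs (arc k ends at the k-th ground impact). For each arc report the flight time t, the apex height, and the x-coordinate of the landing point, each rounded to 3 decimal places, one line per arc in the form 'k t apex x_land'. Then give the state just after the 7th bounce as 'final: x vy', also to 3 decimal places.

Arc 1: start y=11.200, vy=13.010 → t=3.284, apex=19.663, x_land=23.448, impact vy=-19.831
  bounce: vy ← 0.75·19.831 = 14.873
Arc 2: start y=0.000, vy=14.873 → t=2.975, apex=11.060, x_land=44.687, impact vy=-14.873
  bounce: vy ← 0.75·14.873 = 11.155
Arc 3: start y=0.000, vy=11.155 → t=2.231, apex=6.221, x_land=60.616, impact vy=-11.155
  bounce: vy ← 0.75·11.155 = 8.366
Arc 4: start y=0.000, vy=8.366 → t=1.673, apex=3.500, x_land=72.563, impact vy=-8.366
  bounce: vy ← 0.75·8.366 = 6.275
Arc 5: start y=0.000, vy=6.275 → t=1.255, apex=1.969, x_land=81.523, impact vy=-6.275
  bounce: vy ← 0.75·6.275 = 4.706
Arc 6: start y=0.000, vy=4.706 → t=0.941, apex=1.107, x_land=88.243, impact vy=-4.706
  bounce: vy ← 0.75·4.706 = 3.529
Arc 7: start y=0.000, vy=3.529 → t=0.706, apex=0.623, x_land=93.283, impact vy=-3.529
  bounce: vy ← 0.75·3.529 = 2.647

1 3.284 19.663 23.448
2 2.975 11.060 44.687
3 2.231 6.221 60.616
4 1.673 3.500 72.563
5 1.255 1.969 81.523
6 0.941 1.107 88.243
7 0.706 0.623 93.283
final: 93.283 2.647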